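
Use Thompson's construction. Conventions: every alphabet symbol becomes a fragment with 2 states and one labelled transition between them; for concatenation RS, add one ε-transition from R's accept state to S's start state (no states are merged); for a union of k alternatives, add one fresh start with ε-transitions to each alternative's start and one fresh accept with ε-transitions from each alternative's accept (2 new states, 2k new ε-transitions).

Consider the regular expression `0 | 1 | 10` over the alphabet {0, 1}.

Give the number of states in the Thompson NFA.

10

By structural recursion:
Each of the 4 symbol leaves contributes a 2-state fragment.
  10 = 4 states
  0 | 1 | 10 = 10 states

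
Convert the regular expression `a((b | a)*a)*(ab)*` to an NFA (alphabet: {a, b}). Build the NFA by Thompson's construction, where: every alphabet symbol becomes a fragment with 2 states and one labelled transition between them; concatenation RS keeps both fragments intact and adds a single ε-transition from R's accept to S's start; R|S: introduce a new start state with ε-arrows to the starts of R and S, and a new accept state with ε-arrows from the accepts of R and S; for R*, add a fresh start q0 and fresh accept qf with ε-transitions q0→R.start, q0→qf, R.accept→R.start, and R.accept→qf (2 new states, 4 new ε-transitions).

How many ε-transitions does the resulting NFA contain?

Bottom-up over the parse tree:
Each of the 6 symbol leaves contributes 0 ε-transitions.
  b | a : 4 ε-transitions
  (b | a)* : 8 ε-transitions
  (b | a)*a : 9 ε-transitions
  ((b | a)*a)* : 13 ε-transitions
  ab : 1 ε-transition
  (ab)* : 5 ε-transitions
  a((b | a)*a)*(ab)* : 20 ε-transitions

20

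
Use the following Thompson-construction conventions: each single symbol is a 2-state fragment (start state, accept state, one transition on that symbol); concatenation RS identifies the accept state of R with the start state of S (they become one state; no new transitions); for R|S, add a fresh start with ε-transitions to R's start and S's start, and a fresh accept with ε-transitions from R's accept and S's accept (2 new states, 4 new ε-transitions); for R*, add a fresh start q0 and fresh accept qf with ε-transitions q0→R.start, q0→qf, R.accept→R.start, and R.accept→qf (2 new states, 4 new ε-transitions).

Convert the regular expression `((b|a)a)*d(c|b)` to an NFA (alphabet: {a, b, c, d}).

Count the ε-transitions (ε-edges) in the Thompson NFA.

Building bottom-up:
Each of the 6 symbol leaves contributes 0 ε-transitions.
  b|a — 4 ε-transitions
  (b|a)a — 4 ε-transitions
  ((b|a)a)* — 8 ε-transitions
  c|b — 4 ε-transitions
  ((b|a)a)*d(c|b) — 12 ε-transitions

12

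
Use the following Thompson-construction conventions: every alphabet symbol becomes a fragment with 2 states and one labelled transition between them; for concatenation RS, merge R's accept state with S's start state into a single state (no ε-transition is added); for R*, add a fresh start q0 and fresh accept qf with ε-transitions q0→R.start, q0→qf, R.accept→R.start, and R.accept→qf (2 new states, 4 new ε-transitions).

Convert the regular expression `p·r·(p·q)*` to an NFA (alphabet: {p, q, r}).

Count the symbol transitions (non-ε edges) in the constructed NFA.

Per subexpression:
Each of the 4 symbol leaves contributes exactly 1 symbol transition.
  p·q : 2 symbol transitions
  (p·q)* : 2 symbol transitions
  p·r·(p·q)* : 4 symbol transitions

4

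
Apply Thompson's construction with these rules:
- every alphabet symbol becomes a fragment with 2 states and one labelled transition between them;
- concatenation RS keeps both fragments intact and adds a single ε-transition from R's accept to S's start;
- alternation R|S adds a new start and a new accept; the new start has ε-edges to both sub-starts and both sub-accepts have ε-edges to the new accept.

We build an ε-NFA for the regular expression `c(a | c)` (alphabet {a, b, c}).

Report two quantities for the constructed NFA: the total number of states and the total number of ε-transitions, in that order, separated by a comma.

8, 5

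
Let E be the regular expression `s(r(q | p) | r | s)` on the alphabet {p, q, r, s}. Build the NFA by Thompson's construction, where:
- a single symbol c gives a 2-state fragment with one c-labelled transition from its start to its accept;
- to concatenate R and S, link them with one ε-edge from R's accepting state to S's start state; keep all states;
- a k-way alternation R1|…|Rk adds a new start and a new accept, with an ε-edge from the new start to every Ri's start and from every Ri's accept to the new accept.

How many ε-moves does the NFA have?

12

By structural recursion:
Each of the 6 symbol leaves contributes 0 ε-transitions.
  q | p = 4 ε-transitions
  r(q | p) = 5 ε-transitions
  r(q | p) | r | s = 11 ε-transitions
  s(r(q | p) | r | s) = 12 ε-transitions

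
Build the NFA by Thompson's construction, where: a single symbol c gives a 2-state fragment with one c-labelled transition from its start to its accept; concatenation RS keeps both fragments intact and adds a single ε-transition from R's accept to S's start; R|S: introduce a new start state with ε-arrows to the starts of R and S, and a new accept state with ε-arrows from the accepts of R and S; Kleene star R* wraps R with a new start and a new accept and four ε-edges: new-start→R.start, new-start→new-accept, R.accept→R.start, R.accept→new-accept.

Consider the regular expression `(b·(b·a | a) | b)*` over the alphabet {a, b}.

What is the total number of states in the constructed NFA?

16

By structural recursion:
Each of the 5 symbol leaves contributes a 2-state fragment.
  b·a = 4 states
  b·a | a = 8 states
  b·(b·a | a) = 10 states
  b·(b·a | a) | b = 14 states
  (b·(b·a | a) | b)* = 16 states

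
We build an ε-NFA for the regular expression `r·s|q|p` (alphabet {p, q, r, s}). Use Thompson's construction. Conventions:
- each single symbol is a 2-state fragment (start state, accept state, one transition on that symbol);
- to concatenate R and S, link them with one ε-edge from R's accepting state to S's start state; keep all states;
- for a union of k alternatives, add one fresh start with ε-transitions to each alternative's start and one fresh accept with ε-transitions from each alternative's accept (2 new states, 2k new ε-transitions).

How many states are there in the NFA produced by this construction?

10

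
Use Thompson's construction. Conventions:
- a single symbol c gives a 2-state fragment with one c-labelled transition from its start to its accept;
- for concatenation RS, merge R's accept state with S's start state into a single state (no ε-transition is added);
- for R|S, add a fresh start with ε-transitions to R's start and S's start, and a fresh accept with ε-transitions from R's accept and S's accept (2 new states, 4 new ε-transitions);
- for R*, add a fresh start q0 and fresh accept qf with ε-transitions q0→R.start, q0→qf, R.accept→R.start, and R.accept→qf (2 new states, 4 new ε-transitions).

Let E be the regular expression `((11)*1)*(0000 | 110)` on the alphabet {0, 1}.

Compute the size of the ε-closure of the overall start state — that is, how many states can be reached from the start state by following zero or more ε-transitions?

7

Compute the ε-closure size of each fragment's start state recursively; a symbol fragment's start has no outgoing ε-edge, so its closure is just itself (size 1).
  11 → C equals the left operand's closure size = 1 (its accept is not ε-reachable, so the closure stops there)
  (11)* → C = 1 (new start) + 1 (body) + 1 (new accept) = 3
  (11)*1 → the left operand accepts ε, so the closure extends into the next operand (the shared merged state is already counted); C = 3 + (1−1) = 3
  ((11)*1)* → the star's fresh start ε-reaches both the body's start and the fresh accept: C = 2 + 3 = 5
  0000 → same as the first factor's closure: C = 1
  110 → same as the first factor's closure: C = 1
  0000 | 110 → new start ε-reaches every alternative's start; none of them accept ε, so the new accept is not reached: C = 1 + 1 + 1 = 3
  ((11)*1)*(0000 | 110) → the left operand accepts ε, so the closure extends into the next operand (the shared merged state is already counted); C = 5 + (3−1) = 7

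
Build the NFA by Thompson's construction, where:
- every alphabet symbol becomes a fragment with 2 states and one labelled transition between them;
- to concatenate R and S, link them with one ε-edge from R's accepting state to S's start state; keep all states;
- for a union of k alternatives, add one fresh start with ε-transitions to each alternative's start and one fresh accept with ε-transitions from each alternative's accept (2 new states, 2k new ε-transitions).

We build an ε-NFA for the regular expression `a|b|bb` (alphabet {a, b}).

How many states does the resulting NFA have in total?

10

Recursing over subexpressions:
Each of the 4 symbol leaves contributes a 2-state fragment.
  bb — 4 states
  a|b|bb — 10 states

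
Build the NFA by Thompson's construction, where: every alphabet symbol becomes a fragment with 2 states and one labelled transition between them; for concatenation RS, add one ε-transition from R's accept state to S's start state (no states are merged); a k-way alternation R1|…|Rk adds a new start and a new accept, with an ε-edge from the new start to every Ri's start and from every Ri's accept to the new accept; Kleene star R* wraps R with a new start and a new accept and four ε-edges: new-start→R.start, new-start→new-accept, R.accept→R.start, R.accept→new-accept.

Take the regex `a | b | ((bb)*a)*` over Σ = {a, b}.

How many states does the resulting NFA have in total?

Per subexpression:
Each of the 5 symbol leaves contributes a 2-state fragment.
  bb : 4 states
  (bb)* : 6 states
  (bb)*a : 8 states
  ((bb)*a)* : 10 states
  a | b | ((bb)*a)* : 16 states

16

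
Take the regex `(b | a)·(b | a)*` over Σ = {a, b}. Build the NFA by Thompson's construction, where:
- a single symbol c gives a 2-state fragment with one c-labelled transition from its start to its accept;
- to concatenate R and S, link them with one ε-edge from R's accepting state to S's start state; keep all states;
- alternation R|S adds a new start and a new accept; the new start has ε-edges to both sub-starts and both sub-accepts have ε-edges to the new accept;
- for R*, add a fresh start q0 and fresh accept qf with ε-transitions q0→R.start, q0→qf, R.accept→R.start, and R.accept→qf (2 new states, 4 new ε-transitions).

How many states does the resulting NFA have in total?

Bottom-up over the parse tree:
Each of the 4 symbol leaves contributes a 2-state fragment.
  b | a → 6 states
  b | a → 6 states
  (b | a)* → 8 states
  (b | a)·(b | a)* → 14 states

14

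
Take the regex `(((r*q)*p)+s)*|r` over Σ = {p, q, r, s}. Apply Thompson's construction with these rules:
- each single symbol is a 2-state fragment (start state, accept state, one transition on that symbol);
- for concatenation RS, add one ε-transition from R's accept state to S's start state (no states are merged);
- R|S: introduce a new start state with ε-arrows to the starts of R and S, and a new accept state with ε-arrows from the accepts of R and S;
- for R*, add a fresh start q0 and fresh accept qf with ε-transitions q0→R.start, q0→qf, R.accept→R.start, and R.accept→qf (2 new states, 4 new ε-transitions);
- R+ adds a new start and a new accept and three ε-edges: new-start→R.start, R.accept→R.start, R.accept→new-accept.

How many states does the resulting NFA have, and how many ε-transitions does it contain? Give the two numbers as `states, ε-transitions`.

Bottom-up over the parse tree:
Each of the 5 symbol leaves contributes 2 states and 0 ε-transitions.
  r* → 4 states, 4 ε-transitions
  r*q → 6 states, 5 ε-transitions
  (r*q)* → 8 states, 9 ε-transitions
  (r*q)*p → 10 states, 10 ε-transitions
  ((r*q)*p)+ → 12 states, 13 ε-transitions
  ((r*q)*p)+s → 14 states, 14 ε-transitions
  (((r*q)*p)+s)* → 16 states, 18 ε-transitions
  (((r*q)*p)+s)*|r → 20 states, 22 ε-transitions

20, 22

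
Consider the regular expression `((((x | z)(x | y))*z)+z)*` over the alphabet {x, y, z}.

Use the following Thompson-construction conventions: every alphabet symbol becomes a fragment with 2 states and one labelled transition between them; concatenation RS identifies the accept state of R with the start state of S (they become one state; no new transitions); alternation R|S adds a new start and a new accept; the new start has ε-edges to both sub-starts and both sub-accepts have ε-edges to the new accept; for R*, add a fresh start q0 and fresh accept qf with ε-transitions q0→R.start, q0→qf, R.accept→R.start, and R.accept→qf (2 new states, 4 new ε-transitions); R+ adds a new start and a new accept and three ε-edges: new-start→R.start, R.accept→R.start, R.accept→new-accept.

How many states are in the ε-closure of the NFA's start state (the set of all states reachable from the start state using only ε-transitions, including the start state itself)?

8

Compute the ε-closure size of each fragment's start state recursively; a symbol fragment's start has no outgoing ε-edge, so its closure is just itself (size 1).
  x | z → |closure| = 1 + 1 + 1 = 3 (the new accept is not ε-reachable since no branch accepts ε)
  x | y → |closure| = 1 + 1 + 1 = 3 (the new accept is not ε-reachable since no branch accepts ε)
  (x | z)(x | y) → same as the first factor's closure: |closure| = 3
  ((x | z)(x | y))* → |closure| = 1 (new start) + 3 (body) + 1 (new accept) = 5
  ((x | z)(x | y))*z → |closure| = 5 + (1−1) = 5 (closure spills across the concat boundary because the left factor accepts ε)
  (((x | z)(x | y))*z)+ → new start ε-reaches only the body's start; the new accept needs a symbol first: |closure| = 1 + 5 = 6
  (((x | z)(x | y))*z)+z → same as the first factor's closure: |closure| = 6
  ((((x | z)(x | y))*z)+z)* → new start has ε-edges to the inner start and to the new accept, so |closure| = 2 + 6 = 8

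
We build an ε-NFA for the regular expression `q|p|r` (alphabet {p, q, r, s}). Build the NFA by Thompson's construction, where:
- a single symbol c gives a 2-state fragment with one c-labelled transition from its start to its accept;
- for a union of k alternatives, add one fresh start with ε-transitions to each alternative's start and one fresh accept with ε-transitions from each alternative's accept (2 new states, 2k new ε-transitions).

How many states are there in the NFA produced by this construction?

Building bottom-up:
Each of the 3 symbol leaves contributes a 2-state fragment.
  q|p|r : 8 states

8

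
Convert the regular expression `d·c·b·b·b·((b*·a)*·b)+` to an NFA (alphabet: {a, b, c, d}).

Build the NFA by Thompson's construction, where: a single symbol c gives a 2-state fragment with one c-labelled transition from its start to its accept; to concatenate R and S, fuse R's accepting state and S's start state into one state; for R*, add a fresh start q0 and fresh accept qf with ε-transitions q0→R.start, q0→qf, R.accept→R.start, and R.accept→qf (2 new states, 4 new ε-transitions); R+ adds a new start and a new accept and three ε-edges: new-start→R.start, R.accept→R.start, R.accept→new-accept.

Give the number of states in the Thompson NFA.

15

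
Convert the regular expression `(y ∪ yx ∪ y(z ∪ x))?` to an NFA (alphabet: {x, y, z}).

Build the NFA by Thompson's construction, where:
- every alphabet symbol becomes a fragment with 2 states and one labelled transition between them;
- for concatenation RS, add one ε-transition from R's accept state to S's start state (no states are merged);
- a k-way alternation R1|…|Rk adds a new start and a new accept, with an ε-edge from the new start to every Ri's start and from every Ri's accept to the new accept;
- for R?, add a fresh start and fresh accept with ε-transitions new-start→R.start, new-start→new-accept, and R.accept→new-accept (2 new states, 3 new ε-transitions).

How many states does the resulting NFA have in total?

18

Per subexpression:
Each of the 6 symbol leaves contributes a 2-state fragment.
  yx → 4 states
  z ∪ x → 6 states
  y(z ∪ x) → 8 states
  y ∪ yx ∪ y(z ∪ x) → 16 states
  (y ∪ yx ∪ y(z ∪ x))? → 18 states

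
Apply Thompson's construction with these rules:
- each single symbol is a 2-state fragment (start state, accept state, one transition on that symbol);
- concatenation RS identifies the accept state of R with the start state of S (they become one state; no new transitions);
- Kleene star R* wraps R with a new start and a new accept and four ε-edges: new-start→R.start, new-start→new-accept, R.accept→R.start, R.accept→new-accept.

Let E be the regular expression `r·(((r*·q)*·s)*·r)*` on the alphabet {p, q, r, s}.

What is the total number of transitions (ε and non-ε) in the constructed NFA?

By structural recursion:
Each of the 5 symbol leaves contributes 1 transition (1 symbol, 0 ε).
  r* : 5 transitions (1 symbol, 4 ε)
  r*·q : 6 transitions (2 symbol, 4 ε)
  (r*·q)* : 10 transitions (2 symbol, 8 ε)
  (r*·q)*·s : 11 transitions (3 symbol, 8 ε)
  ((r*·q)*·s)* : 15 transitions (3 symbol, 12 ε)
  ((r*·q)*·s)*·r : 16 transitions (4 symbol, 12 ε)
  (((r*·q)*·s)*·r)* : 20 transitions (4 symbol, 16 ε)
  r·(((r*·q)*·s)*·r)* : 21 transitions (5 symbol, 16 ε)

21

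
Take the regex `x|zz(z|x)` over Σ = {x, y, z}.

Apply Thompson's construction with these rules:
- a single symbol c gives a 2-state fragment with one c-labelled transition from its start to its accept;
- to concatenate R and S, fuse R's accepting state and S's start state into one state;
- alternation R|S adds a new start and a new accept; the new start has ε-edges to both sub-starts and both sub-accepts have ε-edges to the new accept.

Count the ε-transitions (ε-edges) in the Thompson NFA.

8

By structural recursion:
Each of the 5 symbol leaves contributes 0 ε-transitions.
  z|x = 4 ε-transitions
  zz(z|x) = 4 ε-transitions
  x|zz(z|x) = 8 ε-transitions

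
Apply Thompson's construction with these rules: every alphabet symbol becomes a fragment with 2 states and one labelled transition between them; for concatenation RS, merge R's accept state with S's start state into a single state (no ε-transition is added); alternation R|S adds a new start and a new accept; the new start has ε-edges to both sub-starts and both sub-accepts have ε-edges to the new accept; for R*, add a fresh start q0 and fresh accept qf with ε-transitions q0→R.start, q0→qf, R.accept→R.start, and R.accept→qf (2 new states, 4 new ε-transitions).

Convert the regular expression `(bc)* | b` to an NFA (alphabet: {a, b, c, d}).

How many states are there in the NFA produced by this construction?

9

Recursing over subexpressions:
Each of the 3 symbol leaves contributes a 2-state fragment.
  bc — 3 states
  (bc)* — 5 states
  (bc)* | b — 9 states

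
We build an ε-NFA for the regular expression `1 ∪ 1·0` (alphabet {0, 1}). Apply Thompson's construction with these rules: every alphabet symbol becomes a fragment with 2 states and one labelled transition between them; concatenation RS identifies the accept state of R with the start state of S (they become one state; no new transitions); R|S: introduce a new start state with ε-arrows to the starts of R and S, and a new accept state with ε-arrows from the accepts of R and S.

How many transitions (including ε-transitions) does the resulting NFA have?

7

Per subexpression:
Each of the 3 symbol leaves contributes 1 transition (1 symbol, 0 ε).
  1·0 : 2 transitions (2 symbol, 0 ε)
  1 ∪ 1·0 : 7 transitions (3 symbol, 4 ε)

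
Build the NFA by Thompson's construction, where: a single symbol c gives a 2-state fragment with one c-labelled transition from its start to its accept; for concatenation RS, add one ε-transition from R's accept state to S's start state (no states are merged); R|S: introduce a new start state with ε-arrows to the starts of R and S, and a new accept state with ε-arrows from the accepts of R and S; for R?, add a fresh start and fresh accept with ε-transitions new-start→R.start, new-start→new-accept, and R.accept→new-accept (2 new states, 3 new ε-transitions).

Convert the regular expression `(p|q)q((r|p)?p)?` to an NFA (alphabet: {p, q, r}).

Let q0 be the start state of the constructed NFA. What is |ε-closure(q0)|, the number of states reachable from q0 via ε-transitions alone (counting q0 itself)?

Let C(F) = |ε-closure(F.start)| within fragment F, and note whether F accepts ε. Symbol fragments have C = 1 and do not accept ε. Then:
  p|q — C = 1 + 1 + 1 = 3 (the new accept is not ε-reachable since no branch accepts ε)
  r|p — new start ε-reaches every alternative's start; none of them accept ε, so the new accept is not reached: C = 1 + 1 + 1 = 3
  (r|p)? — new start has ε-edges to the inner start and to the new accept, so C = 2 + 3 = 5
  (r|p)?p — C = 5 + 1 = 6 (closure spills across the concat boundary because the left factor accepts ε)
  ((r|p)?p)? — new start has ε-edges to the inner start and to the new accept, so C = 2 + 6 = 8
  (p|q)q((r|p)?p)? — C equals the left operand's closure size = 3 (its accept is not ε-reachable, so the closure stops there)

3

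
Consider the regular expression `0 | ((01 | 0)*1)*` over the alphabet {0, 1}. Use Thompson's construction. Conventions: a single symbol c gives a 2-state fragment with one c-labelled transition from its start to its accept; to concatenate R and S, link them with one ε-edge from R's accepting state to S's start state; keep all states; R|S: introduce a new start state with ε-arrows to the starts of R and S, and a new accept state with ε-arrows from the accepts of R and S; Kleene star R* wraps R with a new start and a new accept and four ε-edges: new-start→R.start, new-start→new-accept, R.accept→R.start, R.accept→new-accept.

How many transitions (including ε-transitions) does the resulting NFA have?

23

Per subexpression:
Each of the 5 symbol leaves contributes 1 transition (1 symbol, 0 ε).
  01 = 3 transitions (2 symbol, 1 ε)
  01 | 0 = 8 transitions (3 symbol, 5 ε)
  (01 | 0)* = 12 transitions (3 symbol, 9 ε)
  (01 | 0)*1 = 14 transitions (4 symbol, 10 ε)
  ((01 | 0)*1)* = 18 transitions (4 symbol, 14 ε)
  0 | ((01 | 0)*1)* = 23 transitions (5 symbol, 18 ε)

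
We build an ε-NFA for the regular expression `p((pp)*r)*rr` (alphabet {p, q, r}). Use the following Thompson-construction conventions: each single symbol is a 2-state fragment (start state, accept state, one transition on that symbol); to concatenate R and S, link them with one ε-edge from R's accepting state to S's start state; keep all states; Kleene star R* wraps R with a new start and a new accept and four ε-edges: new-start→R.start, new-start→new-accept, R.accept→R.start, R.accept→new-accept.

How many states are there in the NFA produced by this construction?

16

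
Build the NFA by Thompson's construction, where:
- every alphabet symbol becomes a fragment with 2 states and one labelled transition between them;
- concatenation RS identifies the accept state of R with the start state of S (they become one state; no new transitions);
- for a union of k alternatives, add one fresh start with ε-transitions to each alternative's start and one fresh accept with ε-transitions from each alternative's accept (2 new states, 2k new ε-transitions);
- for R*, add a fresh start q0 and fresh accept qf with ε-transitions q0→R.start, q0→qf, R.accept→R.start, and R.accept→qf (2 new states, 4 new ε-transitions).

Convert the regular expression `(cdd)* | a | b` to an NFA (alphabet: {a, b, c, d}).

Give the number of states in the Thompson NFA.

Building bottom-up:
Each of the 5 symbol leaves contributes a 2-state fragment.
  cdd : 4 states
  (cdd)* : 6 states
  (cdd)* | a | b : 12 states

12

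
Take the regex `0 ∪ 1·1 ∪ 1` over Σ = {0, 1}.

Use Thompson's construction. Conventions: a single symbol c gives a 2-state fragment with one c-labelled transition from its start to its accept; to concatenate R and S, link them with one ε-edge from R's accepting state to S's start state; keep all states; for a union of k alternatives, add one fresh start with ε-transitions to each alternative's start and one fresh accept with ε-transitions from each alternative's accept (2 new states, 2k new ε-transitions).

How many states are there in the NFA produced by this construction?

By structural recursion:
Each of the 4 symbol leaves contributes a 2-state fragment.
  1·1 — 4 states
  0 ∪ 1·1 ∪ 1 — 10 states

10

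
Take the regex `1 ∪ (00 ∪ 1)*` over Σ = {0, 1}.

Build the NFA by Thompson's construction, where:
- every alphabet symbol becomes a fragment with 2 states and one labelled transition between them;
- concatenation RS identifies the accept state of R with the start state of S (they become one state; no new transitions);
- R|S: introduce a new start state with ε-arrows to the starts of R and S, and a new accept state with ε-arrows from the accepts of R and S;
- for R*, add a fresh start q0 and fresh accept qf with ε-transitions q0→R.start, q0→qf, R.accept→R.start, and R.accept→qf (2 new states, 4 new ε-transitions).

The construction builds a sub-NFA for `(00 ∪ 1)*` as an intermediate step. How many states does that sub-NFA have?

9

Fragment for `(00 ∪ 1)*`:
Each of the 3 symbol leaves contributes a 2-state fragment.
  00 : 3 states
  00 ∪ 1 : 7 states
  (00 ∪ 1)* : 9 states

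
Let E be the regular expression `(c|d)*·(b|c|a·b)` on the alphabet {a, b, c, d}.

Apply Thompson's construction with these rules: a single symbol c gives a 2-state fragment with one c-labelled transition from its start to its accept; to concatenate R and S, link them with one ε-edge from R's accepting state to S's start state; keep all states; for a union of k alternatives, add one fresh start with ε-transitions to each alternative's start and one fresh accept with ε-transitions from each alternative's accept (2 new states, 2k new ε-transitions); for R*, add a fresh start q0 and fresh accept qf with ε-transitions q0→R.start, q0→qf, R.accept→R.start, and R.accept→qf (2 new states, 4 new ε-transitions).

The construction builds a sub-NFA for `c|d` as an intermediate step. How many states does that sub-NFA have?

Fragment for `c|d`:
Each of the 2 symbol leaves contributes a 2-state fragment.
  c|d → 6 states

6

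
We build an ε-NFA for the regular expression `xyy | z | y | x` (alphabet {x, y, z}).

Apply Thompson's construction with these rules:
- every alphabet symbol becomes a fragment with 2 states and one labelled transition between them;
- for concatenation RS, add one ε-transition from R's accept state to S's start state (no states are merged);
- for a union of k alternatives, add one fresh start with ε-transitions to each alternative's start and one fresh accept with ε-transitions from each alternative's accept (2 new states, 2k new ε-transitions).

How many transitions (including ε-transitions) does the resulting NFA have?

16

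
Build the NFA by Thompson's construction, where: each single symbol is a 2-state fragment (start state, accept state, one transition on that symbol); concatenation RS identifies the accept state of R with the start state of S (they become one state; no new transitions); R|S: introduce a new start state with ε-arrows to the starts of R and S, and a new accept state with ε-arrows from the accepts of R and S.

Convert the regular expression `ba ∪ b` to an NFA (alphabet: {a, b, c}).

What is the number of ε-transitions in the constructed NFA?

4

Recursing over subexpressions:
Each of the 3 symbol leaves contributes 0 ε-transitions.
  ba — 0 ε-transitions
  ba ∪ b — 4 ε-transitions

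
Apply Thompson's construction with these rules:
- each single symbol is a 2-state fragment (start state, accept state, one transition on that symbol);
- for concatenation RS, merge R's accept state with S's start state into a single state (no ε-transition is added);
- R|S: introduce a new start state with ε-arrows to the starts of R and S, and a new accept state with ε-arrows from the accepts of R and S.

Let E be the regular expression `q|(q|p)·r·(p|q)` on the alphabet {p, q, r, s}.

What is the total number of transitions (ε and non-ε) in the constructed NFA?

18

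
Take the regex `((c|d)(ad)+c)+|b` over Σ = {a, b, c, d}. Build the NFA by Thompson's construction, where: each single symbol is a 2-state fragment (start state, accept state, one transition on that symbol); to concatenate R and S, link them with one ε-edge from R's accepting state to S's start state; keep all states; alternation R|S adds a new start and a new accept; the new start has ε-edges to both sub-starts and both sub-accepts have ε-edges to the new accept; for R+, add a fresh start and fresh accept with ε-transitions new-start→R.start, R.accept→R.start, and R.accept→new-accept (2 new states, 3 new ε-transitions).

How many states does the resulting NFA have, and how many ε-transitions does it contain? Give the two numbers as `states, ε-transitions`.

20, 17

Building bottom-up:
Each of the 6 symbol leaves contributes 2 states and 0 ε-transitions.
  c|d = 6 states, 4 ε-transitions
  ad = 4 states, 1 ε-transition
  (ad)+ = 6 states, 4 ε-transitions
  (c|d)(ad)+c = 14 states, 10 ε-transitions
  ((c|d)(ad)+c)+ = 16 states, 13 ε-transitions
  ((c|d)(ad)+c)+|b = 20 states, 17 ε-transitions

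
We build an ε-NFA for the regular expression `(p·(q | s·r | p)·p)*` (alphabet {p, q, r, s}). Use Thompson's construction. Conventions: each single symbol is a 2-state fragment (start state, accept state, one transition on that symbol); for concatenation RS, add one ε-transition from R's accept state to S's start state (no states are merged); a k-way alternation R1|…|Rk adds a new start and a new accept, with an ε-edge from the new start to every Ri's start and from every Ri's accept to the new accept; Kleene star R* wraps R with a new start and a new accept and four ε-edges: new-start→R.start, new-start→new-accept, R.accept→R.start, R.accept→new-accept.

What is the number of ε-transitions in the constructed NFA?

Building bottom-up:
Each of the 6 symbol leaves contributes 0 ε-transitions.
  s·r → 1 ε-transition
  q | s·r | p → 7 ε-transitions
  p·(q | s·r | p)·p → 9 ε-transitions
  (p·(q | s·r | p)·p)* → 13 ε-transitions

13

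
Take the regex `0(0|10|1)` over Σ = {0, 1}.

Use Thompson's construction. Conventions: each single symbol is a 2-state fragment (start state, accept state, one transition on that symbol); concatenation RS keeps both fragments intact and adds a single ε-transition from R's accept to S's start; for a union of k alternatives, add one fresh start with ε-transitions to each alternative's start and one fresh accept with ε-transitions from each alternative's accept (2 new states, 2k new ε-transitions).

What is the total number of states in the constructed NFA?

12

Building bottom-up:
Each of the 5 symbol leaves contributes a 2-state fragment.
  10 → 4 states
  0|10|1 → 10 states
  0(0|10|1) → 12 states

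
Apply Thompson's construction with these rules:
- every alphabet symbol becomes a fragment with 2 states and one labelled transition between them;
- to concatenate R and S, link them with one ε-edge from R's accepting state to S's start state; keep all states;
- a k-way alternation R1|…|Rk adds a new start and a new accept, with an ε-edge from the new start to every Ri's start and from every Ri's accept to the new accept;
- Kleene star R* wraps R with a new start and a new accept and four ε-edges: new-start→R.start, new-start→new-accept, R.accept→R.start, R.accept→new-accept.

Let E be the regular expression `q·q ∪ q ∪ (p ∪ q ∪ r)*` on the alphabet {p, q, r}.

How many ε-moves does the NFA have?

Building bottom-up:
Each of the 6 symbol leaves contributes 0 ε-transitions.
  q·q : 1 ε-transition
  p ∪ q ∪ r : 6 ε-transitions
  (p ∪ q ∪ r)* : 10 ε-transitions
  q·q ∪ q ∪ (p ∪ q ∪ r)* : 17 ε-transitions

17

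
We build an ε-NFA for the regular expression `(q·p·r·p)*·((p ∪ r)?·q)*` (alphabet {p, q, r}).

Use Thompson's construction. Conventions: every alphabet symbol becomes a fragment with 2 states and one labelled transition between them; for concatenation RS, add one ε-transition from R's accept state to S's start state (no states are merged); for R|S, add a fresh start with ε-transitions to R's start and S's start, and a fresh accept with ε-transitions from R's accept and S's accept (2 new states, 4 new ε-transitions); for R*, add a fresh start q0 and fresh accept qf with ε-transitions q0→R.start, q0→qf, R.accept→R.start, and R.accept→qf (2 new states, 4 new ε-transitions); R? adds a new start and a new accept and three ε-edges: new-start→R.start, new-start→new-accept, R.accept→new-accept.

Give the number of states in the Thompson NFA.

By structural recursion:
Each of the 7 symbol leaves contributes a 2-state fragment.
  q·p·r·p → 8 states
  (q·p·r·p)* → 10 states
  p ∪ r → 6 states
  (p ∪ r)? → 8 states
  (p ∪ r)?·q → 10 states
  ((p ∪ r)?·q)* → 12 states
  (q·p·r·p)*·((p ∪ r)?·q)* → 22 states

22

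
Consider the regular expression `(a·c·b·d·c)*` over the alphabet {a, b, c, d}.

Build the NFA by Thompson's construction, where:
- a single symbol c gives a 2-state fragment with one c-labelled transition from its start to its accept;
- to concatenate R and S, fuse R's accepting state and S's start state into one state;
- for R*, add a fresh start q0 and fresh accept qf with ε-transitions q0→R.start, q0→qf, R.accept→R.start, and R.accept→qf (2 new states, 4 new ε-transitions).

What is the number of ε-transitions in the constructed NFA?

4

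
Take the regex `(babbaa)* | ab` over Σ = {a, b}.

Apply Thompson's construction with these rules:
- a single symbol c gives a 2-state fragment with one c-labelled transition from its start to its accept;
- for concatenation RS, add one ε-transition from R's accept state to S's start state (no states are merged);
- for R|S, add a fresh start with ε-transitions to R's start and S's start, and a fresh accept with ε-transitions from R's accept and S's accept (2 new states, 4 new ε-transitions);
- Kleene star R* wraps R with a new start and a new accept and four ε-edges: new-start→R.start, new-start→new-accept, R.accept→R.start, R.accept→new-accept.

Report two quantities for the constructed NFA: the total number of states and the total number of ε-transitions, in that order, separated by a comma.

Building bottom-up:
Each of the 8 symbol leaves contributes 2 states and 0 ε-transitions.
  babbaa : 12 states, 5 ε-transitions
  (babbaa)* : 14 states, 9 ε-transitions
  ab : 4 states, 1 ε-transition
  (babbaa)* | ab : 20 states, 14 ε-transitions

20, 14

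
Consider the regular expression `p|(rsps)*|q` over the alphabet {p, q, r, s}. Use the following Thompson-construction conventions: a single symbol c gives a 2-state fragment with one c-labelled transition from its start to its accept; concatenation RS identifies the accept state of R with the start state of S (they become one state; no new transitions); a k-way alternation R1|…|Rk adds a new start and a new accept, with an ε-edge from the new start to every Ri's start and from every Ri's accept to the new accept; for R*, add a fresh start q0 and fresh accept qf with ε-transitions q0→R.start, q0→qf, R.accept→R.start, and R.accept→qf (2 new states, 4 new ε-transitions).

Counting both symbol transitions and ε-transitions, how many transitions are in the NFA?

16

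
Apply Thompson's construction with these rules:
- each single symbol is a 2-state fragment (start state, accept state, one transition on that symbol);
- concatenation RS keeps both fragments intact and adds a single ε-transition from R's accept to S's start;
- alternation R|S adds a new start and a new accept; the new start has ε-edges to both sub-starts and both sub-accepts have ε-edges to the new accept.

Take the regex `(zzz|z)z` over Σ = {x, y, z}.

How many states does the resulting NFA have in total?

12

By structural recursion:
Each of the 5 symbol leaves contributes a 2-state fragment.
  zzz → 6 states
  zzz|z → 10 states
  (zzz|z)z → 12 states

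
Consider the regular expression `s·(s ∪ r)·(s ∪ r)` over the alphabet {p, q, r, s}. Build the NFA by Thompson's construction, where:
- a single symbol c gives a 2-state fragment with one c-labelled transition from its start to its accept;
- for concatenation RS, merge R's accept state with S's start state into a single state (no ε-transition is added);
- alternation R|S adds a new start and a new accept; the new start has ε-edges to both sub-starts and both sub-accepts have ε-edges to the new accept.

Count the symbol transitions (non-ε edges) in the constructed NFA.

5

Per subexpression:
Each of the 5 symbol leaves contributes exactly 1 symbol transition.
  s ∪ r : 2 symbol transitions
  s ∪ r : 2 symbol transitions
  s·(s ∪ r)·(s ∪ r) : 5 symbol transitions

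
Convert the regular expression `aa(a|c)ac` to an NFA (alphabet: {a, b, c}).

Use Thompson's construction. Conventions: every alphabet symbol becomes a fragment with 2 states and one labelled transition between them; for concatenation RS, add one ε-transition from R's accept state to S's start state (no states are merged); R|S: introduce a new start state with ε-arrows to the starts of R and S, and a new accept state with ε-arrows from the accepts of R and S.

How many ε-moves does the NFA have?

8

By structural recursion:
Each of the 6 symbol leaves contributes 0 ε-transitions.
  a|c → 4 ε-transitions
  aa(a|c)ac → 8 ε-transitions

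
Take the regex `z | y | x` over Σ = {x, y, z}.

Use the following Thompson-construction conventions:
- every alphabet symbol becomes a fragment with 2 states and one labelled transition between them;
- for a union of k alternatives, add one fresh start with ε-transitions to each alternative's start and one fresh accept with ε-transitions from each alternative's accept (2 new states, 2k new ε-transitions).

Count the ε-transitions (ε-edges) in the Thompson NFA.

6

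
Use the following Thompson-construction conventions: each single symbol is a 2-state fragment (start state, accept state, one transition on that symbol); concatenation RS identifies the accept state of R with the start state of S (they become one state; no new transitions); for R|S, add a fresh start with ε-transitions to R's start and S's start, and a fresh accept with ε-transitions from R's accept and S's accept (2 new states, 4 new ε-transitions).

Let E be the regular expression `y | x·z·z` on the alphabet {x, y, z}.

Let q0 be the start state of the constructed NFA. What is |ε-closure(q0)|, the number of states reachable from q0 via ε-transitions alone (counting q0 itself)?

3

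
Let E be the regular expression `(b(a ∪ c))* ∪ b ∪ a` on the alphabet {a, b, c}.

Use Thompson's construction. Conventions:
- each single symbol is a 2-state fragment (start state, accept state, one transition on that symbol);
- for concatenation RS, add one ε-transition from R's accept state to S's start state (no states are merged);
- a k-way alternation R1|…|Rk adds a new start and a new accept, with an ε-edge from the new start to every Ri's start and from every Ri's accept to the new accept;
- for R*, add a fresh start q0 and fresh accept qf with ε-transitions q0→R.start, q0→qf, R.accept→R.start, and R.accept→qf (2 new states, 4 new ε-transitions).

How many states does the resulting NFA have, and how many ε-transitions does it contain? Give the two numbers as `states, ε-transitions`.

Building bottom-up:
Each of the 5 symbol leaves contributes 2 states and 0 ε-transitions.
  a ∪ c → 6 states, 4 ε-transitions
  b(a ∪ c) → 8 states, 5 ε-transitions
  (b(a ∪ c))* → 10 states, 9 ε-transitions
  (b(a ∪ c))* ∪ b ∪ a → 16 states, 15 ε-transitions

16, 15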